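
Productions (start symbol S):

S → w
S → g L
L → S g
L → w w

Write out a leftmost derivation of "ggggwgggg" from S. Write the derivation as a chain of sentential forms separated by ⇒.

S⇒gL⇒gSg⇒ggLg⇒ggSgg⇒gggLgg⇒gggSggg⇒ggggLggg⇒ggggSgggg⇒ggggwgggg

S ⇒ gL   [S → g L]
gL ⇒ gSg   [L → S g]
gSg ⇒ ggLg   [S → g L]
ggLg ⇒ ggSgg   [L → S g]
ggSgg ⇒ gggLgg   [S → g L]
gggLgg ⇒ gggSggg   [L → S g]
gggSggg ⇒ ggggLggg   [S → g L]
ggggLggg ⇒ ggggSgggg   [L → S g]
ggggSgggg ⇒ ggggwgggg   [S → w]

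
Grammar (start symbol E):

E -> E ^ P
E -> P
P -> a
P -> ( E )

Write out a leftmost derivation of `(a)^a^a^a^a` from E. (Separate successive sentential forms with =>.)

E => E^P   [E -> E ^ P]
E^P => E^P^P   [E -> E ^ P]
E^P^P => E^P^P^P   [E -> E ^ P]
E^P^P^P => E^P^P^P^P   [E -> E ^ P]
E^P^P^P^P => P^P^P^P^P   [E -> P]
P^P^P^P^P => (E)^P^P^P^P   [P -> ( E )]
(E)^P^P^P^P => (P)^P^P^P^P   [E -> P]
(P)^P^P^P^P => (a)^P^P^P^P   [P -> a]
(a)^P^P^P^P => (a)^a^P^P^P   [P -> a]
(a)^a^P^P^P => (a)^a^a^P^P   [P -> a]
(a)^a^a^P^P => (a)^a^a^a^P   [P -> a]
(a)^a^a^a^P => (a)^a^a^a^a   [P -> a]

E=>E^P=>E^P^P=>E^P^P^P=>E^P^P^P^P=>P^P^P^P^P=>(E)^P^P^P^P=>(P)^P^P^P^P=>(a)^P^P^P^P=>(a)^a^P^P^P=>(a)^a^a^P^P=>(a)^a^a^a^P=>(a)^a^a^a^a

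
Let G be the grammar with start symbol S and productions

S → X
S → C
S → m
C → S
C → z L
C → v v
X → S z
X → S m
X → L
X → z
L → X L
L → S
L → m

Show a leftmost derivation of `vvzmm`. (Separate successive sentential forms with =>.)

S => X => Sm => Xm => Smm => Xmm => Szmm => Czmm => vvzmm

S => X   [S → X]
X => Sm   [X → S m]
Sm => Xm   [S → X]
Xm => Smm   [X → S m]
Smm => Xmm   [S → X]
Xmm => Szmm   [X → S z]
Szmm => Czmm   [S → C]
Czmm => vvzmm   [C → v v]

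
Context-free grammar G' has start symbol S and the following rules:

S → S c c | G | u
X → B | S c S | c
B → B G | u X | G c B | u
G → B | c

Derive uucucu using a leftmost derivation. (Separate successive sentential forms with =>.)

S => G => B => GcB => BcB => uXcB => uScScB => uucScB => uucucB => uucucu

S => G   [S → G]
G => B   [G → B]
B => GcB   [B → G c B]
GcB => BcB   [G → B]
BcB => uXcB   [B → u X]
uXcB => uScScB   [X → S c S]
uScScB => uucScB   [S → u]
uucScB => uucucB   [S → u]
uucucB => uucucu   [B → u]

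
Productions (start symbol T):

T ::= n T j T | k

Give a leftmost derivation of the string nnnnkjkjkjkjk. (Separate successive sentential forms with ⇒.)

T ⇒ nTjT ⇒ nnTjTjT ⇒ nnnTjTjTjT ⇒ nnnnTjTjTjTjT ⇒ nnnnkjTjTjTjT ⇒ nnnnkjkjTjTjT ⇒ nnnnkjkjkjTjT ⇒ nnnnkjkjkjkjT ⇒ nnnnkjkjkjkjk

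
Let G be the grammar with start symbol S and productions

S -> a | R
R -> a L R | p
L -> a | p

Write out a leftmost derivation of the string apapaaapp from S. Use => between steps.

S=>R=>aLR=>apR=>apaLR=>apapR=>apapaLR=>apapaaR=>apapaaaLR=>apapaaapR=>apapaaapp

S => R   [S -> R]
R => aLR   [R -> a L R]
aLR => apR   [L -> p]
apR => apaLR   [R -> a L R]
apaLR => apapR   [L -> p]
apapR => apapaLR   [R -> a L R]
apapaLR => apapaaR   [L -> a]
apapaaR => apapaaaLR   [R -> a L R]
apapaaaLR => apapaaapR   [L -> p]
apapaaapR => apapaaapp   [R -> p]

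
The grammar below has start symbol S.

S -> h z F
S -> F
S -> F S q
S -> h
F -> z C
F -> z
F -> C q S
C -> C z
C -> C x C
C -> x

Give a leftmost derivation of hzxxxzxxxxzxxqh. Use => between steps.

S=>hzF=>hzCqS=>hzCxCqS=>hzCxCxCqS=>hzxxCxCqS=>hzxxCxCxCqS=>hzxxCzxCxCqS=>hzxxxzxCxCqS=>hzxxxzxCzxCqS=>hzxxxzxCxCzxCqS=>hzxxxzxxxCzxCqS=>hzxxxzxxxxzxCqS=>hzxxxzxxxxzxxqS=>hzxxxzxxxxzxxqh

S => hzF   [S -> h z F]
hzF => hzCqS   [F -> C q S]
hzCqS => hzCxCqS   [C -> C x C]
hzCxCqS => hzCxCxCqS   [C -> C x C]
hzCxCxCqS => hzxxCxCqS   [C -> x]
hzxxCxCqS => hzxxCxCxCqS   [C -> C x C]
hzxxCxCxCqS => hzxxCzxCxCqS   [C -> C z]
hzxxCzxCxCqS => hzxxxzxCxCqS   [C -> x]
hzxxxzxCxCqS => hzxxxzxCzxCqS   [C -> C z]
hzxxxzxCzxCqS => hzxxxzxCxCzxCqS   [C -> C x C]
hzxxxzxCxCzxCqS => hzxxxzxxxCzxCqS   [C -> x]
hzxxxzxxxCzxCqS => hzxxxzxxxxzxCqS   [C -> x]
hzxxxzxxxxzxCqS => hzxxxzxxxxzxxqS   [C -> x]
hzxxxzxxxxzxxqS => hzxxxzxxxxzxxqh   [S -> h]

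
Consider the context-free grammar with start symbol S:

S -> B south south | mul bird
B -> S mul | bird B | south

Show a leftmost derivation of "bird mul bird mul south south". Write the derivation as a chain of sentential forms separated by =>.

S => B south south => bird B south south => bird S mul south south => bird mul bird mul south south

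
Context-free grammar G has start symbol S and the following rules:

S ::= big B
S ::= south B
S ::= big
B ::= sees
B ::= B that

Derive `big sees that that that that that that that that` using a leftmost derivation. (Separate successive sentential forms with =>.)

S => big B => big B that => big B that that => big B that that that => big B that that that that => big B that that that that that => big B that that that that that that => big B that that that that that that that => big B that that that that that that that that => big sees that that that that that that that that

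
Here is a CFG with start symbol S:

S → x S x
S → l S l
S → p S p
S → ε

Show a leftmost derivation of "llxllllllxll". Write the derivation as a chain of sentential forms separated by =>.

S=>lSl=>llSll=>llxSxll=>llxlSlxll=>llxllSllxll=>llxlllSlllxll=>llxllllllxll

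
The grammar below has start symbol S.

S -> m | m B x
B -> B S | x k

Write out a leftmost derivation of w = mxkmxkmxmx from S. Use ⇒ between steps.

S ⇒ mBx ⇒ mBSx ⇒ mBSSx ⇒ mxkSSx ⇒ mxkmBxSx ⇒ mxkmBSxSx ⇒ mxkmxkSxSx ⇒ mxkmxkmxSx ⇒ mxkmxkmxmx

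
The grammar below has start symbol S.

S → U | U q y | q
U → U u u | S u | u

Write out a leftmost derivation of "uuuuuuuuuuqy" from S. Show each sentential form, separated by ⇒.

S ⇒ Uqy ⇒ Suqy ⇒ Uuqy ⇒ Uuuuqy ⇒ Uuuuuuqy ⇒ Uuuuuuuuqy ⇒ Uuuuuuuuuuqy ⇒ uuuuuuuuuuqy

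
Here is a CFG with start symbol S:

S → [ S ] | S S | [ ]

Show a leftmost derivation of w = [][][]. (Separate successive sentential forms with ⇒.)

S ⇒ SS ⇒ []S ⇒ []SS ⇒ [][]S ⇒ [][][]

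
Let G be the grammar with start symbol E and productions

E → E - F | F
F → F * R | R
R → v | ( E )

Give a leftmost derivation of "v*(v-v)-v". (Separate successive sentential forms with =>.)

E => E-F   [E → E - F]
E-F => F-F   [E → F]
F-F => F*R-F   [F → F * R]
F*R-F => R*R-F   [F → R]
R*R-F => v*R-F   [R → v]
v*R-F => v*(E)-F   [R → ( E )]
v*(E)-F => v*(E-F)-F   [E → E - F]
v*(E-F)-F => v*(F-F)-F   [E → F]
v*(F-F)-F => v*(R-F)-F   [F → R]
v*(R-F)-F => v*(v-F)-F   [R → v]
v*(v-F)-F => v*(v-R)-F   [F → R]
v*(v-R)-F => v*(v-v)-F   [R → v]
v*(v-v)-F => v*(v-v)-R   [F → R]
v*(v-v)-R => v*(v-v)-v   [R → v]

E=>E-F=>F-F=>F*R-F=>R*R-F=>v*R-F=>v*(E)-F=>v*(E-F)-F=>v*(F-F)-F=>v*(R-F)-F=>v*(v-F)-F=>v*(v-R)-F=>v*(v-v)-F=>v*(v-v)-R=>v*(v-v)-v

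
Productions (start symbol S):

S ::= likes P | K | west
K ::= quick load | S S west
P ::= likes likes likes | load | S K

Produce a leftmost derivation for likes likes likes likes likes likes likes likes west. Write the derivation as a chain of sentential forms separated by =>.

S => K => S S west => likes P S west => likes likes likes likes S west => likes likes likes likes likes P west => likes likes likes likes likes likes likes likes west

S => K   [S ::= K]
K => S S west   [K ::= S S west]
S S west => likes P S west   [S ::= likes P]
likes P S west => likes likes likes likes S west   [P ::= likes likes likes]
likes likes likes likes S west => likes likes likes likes likes P west   [S ::= likes P]
likes likes likes likes likes P west => likes likes likes likes likes likes likes likes west   [P ::= likes likes likes]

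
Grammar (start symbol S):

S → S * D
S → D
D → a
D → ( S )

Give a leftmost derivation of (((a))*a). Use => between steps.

S=>D=>(S)=>(S*D)=>(D*D)=>((S)*D)=>((D)*D)=>(((S))*D)=>(((D))*D)=>(((a))*D)=>(((a))*a)

S => D   [S → D]
D => (S)   [D → ( S )]
(S) => (S*D)   [S → S * D]
(S*D) => (D*D)   [S → D]
(D*D) => ((S)*D)   [D → ( S )]
((S)*D) => ((D)*D)   [S → D]
((D)*D) => (((S))*D)   [D → ( S )]
(((S))*D) => (((D))*D)   [S → D]
(((D))*D) => (((a))*D)   [D → a]
(((a))*D) => (((a))*a)   [D → a]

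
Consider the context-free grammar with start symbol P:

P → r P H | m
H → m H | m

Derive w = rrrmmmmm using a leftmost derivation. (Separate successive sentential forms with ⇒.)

P ⇒ rPH ⇒ rrPHH ⇒ rrrPHHH ⇒ rrrmHHH ⇒ rrrmmHH ⇒ rrrmmmHH ⇒ rrrmmmmH ⇒ rrrmmmmm

P ⇒ rPH   [P → r P H]
rPH ⇒ rrPHH   [P → r P H]
rrPHH ⇒ rrrPHHH   [P → r P H]
rrrPHHH ⇒ rrrmHHH   [P → m]
rrrmHHH ⇒ rrrmmHH   [H → m]
rrrmmHH ⇒ rrrmmmHH   [H → m H]
rrrmmmHH ⇒ rrrmmmmH   [H → m]
rrrmmmmH ⇒ rrrmmmmm   [H → m]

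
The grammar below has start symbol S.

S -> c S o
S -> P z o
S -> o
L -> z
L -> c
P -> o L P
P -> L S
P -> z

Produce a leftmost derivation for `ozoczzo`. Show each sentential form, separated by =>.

S => Pzo   [S -> P z o]
Pzo => oLPzo   [P -> o L P]
oLPzo => ozPzo   [L -> z]
ozPzo => ozoLPzo   [P -> o L P]
ozoLPzo => ozocPzo   [L -> c]
ozocPzo => ozoczzo   [P -> z]

S=>Pzo=>oLPzo=>ozPzo=>ozoLPzo=>ozocPzo=>ozoczzo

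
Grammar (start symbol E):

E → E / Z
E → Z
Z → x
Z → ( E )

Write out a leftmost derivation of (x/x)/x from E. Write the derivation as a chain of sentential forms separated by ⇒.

E ⇒ E/Z   [E → E / Z]
E/Z ⇒ Z/Z   [E → Z]
Z/Z ⇒ (E)/Z   [Z → ( E )]
(E)/Z ⇒ (E/Z)/Z   [E → E / Z]
(E/Z)/Z ⇒ (Z/Z)/Z   [E → Z]
(Z/Z)/Z ⇒ (x/Z)/Z   [Z → x]
(x/Z)/Z ⇒ (x/x)/Z   [Z → x]
(x/x)/Z ⇒ (x/x)/x   [Z → x]

E⇒E/Z⇒Z/Z⇒(E)/Z⇒(E/Z)/Z⇒(Z/Z)/Z⇒(x/Z)/Z⇒(x/x)/Z⇒(x/x)/x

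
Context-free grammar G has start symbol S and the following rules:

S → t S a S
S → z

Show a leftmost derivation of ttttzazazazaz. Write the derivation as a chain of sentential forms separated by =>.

S => tSaS   [S → t S a S]
tSaS => ttSaSaS   [S → t S a S]
ttSaSaS => tttSaSaSaS   [S → t S a S]
tttSaSaSaS => ttttSaSaSaSaS   [S → t S a S]
ttttSaSaSaSaS => ttttzaSaSaSaS   [S → z]
ttttzaSaSaSaS => ttttzazaSaSaS   [S → z]
ttttzazaSaSaS => ttttzazazaSaS   [S → z]
ttttzazazaSaS => ttttzazazazaS   [S → z]
ttttzazazazaS => ttttzazazazaz   [S → z]

S => tSaS => ttSaSaS => tttSaSaSaS => ttttSaSaSaSaS => ttttzaSaSaSaS => ttttzazaSaSaS => ttttzazazaSaS => ttttzazazazaS => ttttzazazazaz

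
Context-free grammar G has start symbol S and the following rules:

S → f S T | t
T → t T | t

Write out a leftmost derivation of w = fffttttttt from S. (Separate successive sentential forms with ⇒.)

S ⇒ fST   [S → f S T]
fST ⇒ ffSTT   [S → f S T]
ffSTT ⇒ fffSTTT   [S → f S T]
fffSTTT ⇒ ffftTTT   [S → t]
ffftTTT ⇒ fffttTTT   [T → t T]
fffttTTT ⇒ ffftttTT   [T → t]
ffftttTT ⇒ fffttttTT   [T → t T]
fffttttTT ⇒ ffftttttTT   [T → t T]
ffftttttTT ⇒ fffttttttT   [T → t]
fffttttttT ⇒ fffttttttt   [T → t]

S ⇒ fST ⇒ ffSTT ⇒ fffSTTT ⇒ ffftTTT ⇒ fffttTTT ⇒ ffftttTT ⇒ fffttttTT ⇒ ffftttttTT ⇒ fffttttttT ⇒ fffttttttt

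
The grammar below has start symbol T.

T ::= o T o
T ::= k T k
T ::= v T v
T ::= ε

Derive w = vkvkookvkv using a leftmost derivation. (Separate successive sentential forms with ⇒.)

T⇒vTv⇒vkTkv⇒vkvTvkv⇒vkvkTkvkv⇒vkvkoTokvkv⇒vkvkookvkv

T ⇒ vTv   [T ::= v T v]
vTv ⇒ vkTkv   [T ::= k T k]
vkTkv ⇒ vkvTvkv   [T ::= v T v]
vkvTvkv ⇒ vkvkTkvkv   [T ::= k T k]
vkvkTkvkv ⇒ vkvkoTokvkv   [T ::= o T o]
vkvkoTokvkv ⇒ vkvkookvkv   [T ::= ε]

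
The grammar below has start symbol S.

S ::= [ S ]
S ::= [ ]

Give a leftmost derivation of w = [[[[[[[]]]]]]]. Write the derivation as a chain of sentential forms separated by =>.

S => [S] => [[S]] => [[[S]]] => [[[[S]]]] => [[[[[S]]]]] => [[[[[[S]]]]]] => [[[[[[[]]]]]]]

S => [S]   [S ::= [ S ]]
[S] => [[S]]   [S ::= [ S ]]
[[S]] => [[[S]]]   [S ::= [ S ]]
[[[S]]] => [[[[S]]]]   [S ::= [ S ]]
[[[[S]]]] => [[[[[S]]]]]   [S ::= [ S ]]
[[[[[S]]]]] => [[[[[[S]]]]]]   [S ::= [ S ]]
[[[[[[S]]]]]] => [[[[[[[]]]]]]]   [S ::= [ ]]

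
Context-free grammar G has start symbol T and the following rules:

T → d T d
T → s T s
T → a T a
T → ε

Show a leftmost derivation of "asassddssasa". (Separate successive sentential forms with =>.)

T => aTa => asTsa => asaTasa => asasTsasa => asassTssasa => asassdTdssasa => asassddssasa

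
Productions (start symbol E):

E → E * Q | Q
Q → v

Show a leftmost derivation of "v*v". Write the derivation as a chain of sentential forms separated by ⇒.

E ⇒ E*Q   [E → E * Q]
E*Q ⇒ Q*Q   [E → Q]
Q*Q ⇒ v*Q   [Q → v]
v*Q ⇒ v*v   [Q → v]

E ⇒ E*Q ⇒ Q*Q ⇒ v*Q ⇒ v*v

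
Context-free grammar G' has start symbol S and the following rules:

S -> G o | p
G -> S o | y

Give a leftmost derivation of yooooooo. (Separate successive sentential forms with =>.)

S => Go => Soo => Gooo => Soooo => Gooooo => Soooooo => Gooooooo => yooooooo

S => Go   [S -> G o]
Go => Soo   [G -> S o]
Soo => Gooo   [S -> G o]
Gooo => Soooo   [G -> S o]
Soooo => Gooooo   [S -> G o]
Gooooo => Soooooo   [G -> S o]
Soooooo => Gooooooo   [S -> G o]
Gooooooo => yooooooo   [G -> y]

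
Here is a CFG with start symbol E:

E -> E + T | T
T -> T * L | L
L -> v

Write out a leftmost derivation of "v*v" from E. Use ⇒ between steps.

E ⇒ T ⇒ T*L ⇒ L*L ⇒ v*L ⇒ v*v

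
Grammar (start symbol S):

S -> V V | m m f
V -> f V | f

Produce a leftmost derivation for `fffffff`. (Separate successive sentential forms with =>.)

S => VV => fVV => ffVV => fffVV => ffffVV => fffffV => ffffffV => fffffff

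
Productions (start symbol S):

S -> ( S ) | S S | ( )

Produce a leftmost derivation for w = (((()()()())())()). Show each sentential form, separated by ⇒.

S ⇒ (S) ⇒ (SS) ⇒ ((S)S) ⇒ ((SS)S) ⇒ (((S)S)S) ⇒ (((SS)S)S) ⇒ (((SSS)S)S) ⇒ (((SSSS)S)S) ⇒ (((()SSS)S)S) ⇒ (((()()SS)S)S) ⇒ (((()()()S)S)S) ⇒ (((()()()())S)S) ⇒ (((()()()())())S) ⇒ (((()()()())())())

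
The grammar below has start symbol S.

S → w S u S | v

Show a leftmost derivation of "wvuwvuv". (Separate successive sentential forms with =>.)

S => wSuS => wvuS => wvuwSuS => wvuwvuS => wvuwvuv

S => wSuS   [S → w S u S]
wSuS => wvuS   [S → v]
wvuS => wvuwSuS   [S → w S u S]
wvuwSuS => wvuwvuS   [S → v]
wvuwvuS => wvuwvuv   [S → v]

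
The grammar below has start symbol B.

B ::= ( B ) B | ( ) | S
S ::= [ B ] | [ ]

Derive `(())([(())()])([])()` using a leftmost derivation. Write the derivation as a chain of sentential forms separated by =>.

B => (B)B   [B ::= ( B ) B]
(B)B => (())B   [B ::= ( )]
(())B => (())(B)B   [B ::= ( B ) B]
(())(B)B => (())(S)B   [B ::= S]
(())(S)B => (())([B])B   [S ::= [ B ]]
(())([B])B => (())([(B)B])B   [B ::= ( B ) B]
(())([(B)B])B => (())([(())B])B   [B ::= ( )]
(())([(())B])B => (())([(())()])B   [B ::= ( )]
(())([(())()])B => (())([(())()])(B)B   [B ::= ( B ) B]
(())([(())()])(B)B => (())([(())()])(S)B   [B ::= S]
(())([(())()])(S)B => (())([(())()])([])B   [S ::= [ ]]
(())([(())()])([])B => (())([(())()])([])()   [B ::= ( )]

B=>(B)B=>(())B=>(())(B)B=>(())(S)B=>(())([B])B=>(())([(B)B])B=>(())([(())B])B=>(())([(())()])B=>(())([(())()])(B)B=>(())([(())()])(S)B=>(())([(())()])([])B=>(())([(())()])([])()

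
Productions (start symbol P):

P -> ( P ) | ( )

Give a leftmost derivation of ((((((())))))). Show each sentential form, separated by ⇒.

P ⇒ (P)   [P -> ( P )]
(P) ⇒ ((P))   [P -> ( P )]
((P)) ⇒ (((P)))   [P -> ( P )]
(((P))) ⇒ ((((P))))   [P -> ( P )]
((((P)))) ⇒ (((((P)))))   [P -> ( P )]
(((((P))))) ⇒ ((((((P))))))   [P -> ( P )]
((((((P)))))) ⇒ ((((((()))))))   [P -> ( )]

P ⇒ (P) ⇒ ((P)) ⇒ (((P))) ⇒ ((((P)))) ⇒ (((((P))))) ⇒ ((((((P)))))) ⇒ ((((((()))))))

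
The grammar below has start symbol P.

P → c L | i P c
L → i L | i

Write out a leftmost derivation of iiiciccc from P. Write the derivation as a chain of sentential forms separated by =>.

P => iPc   [P → i P c]
iPc => iiPcc   [P → i P c]
iiPcc => iiiPccc   [P → i P c]
iiiPccc => iiicLccc   [P → c L]
iiicLccc => iiiciccc   [L → i]

P=>iPc=>iiPcc=>iiiPccc=>iiicLccc=>iiiciccc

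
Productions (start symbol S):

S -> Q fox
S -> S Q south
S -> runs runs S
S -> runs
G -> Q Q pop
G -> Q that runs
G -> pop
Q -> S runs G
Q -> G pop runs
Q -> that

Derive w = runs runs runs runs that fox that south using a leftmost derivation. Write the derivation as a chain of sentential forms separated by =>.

S => runs runs S => runs runs S Q south => runs runs runs runs S Q south => runs runs runs runs Q fox Q south => runs runs runs runs that fox Q south => runs runs runs runs that fox that south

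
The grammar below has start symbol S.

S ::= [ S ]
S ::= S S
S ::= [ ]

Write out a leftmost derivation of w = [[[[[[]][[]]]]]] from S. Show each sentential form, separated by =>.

S => [S] => [[S]] => [[[S]]] => [[[[S]]]] => [[[[SS]]]] => [[[[[S]S]]]] => [[[[[[]]S]]]] => [[[[[[]][S]]]]] => [[[[[[]][[]]]]]]

S => [S]   [S ::= [ S ]]
[S] => [[S]]   [S ::= [ S ]]
[[S]] => [[[S]]]   [S ::= [ S ]]
[[[S]]] => [[[[S]]]]   [S ::= [ S ]]
[[[[S]]]] => [[[[SS]]]]   [S ::= S S]
[[[[SS]]]] => [[[[[S]S]]]]   [S ::= [ S ]]
[[[[[S]S]]]] => [[[[[[]]S]]]]   [S ::= [ ]]
[[[[[[]]S]]]] => [[[[[[]][S]]]]]   [S ::= [ S ]]
[[[[[[]][S]]]]] => [[[[[[]][[]]]]]]   [S ::= [ ]]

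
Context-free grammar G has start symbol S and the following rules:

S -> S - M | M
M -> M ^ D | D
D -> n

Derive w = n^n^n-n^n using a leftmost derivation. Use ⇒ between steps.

S ⇒ S-M   [S -> S - M]
S-M ⇒ M-M   [S -> M]
M-M ⇒ M^D-M   [M -> M ^ D]
M^D-M ⇒ M^D^D-M   [M -> M ^ D]
M^D^D-M ⇒ D^D^D-M   [M -> D]
D^D^D-M ⇒ n^D^D-M   [D -> n]
n^D^D-M ⇒ n^n^D-M   [D -> n]
n^n^D-M ⇒ n^n^n-M   [D -> n]
n^n^n-M ⇒ n^n^n-M^D   [M -> M ^ D]
n^n^n-M^D ⇒ n^n^n-D^D   [M -> D]
n^n^n-D^D ⇒ n^n^n-n^D   [D -> n]
n^n^n-n^D ⇒ n^n^n-n^n   [D -> n]

S ⇒ S-M ⇒ M-M ⇒ M^D-M ⇒ M^D^D-M ⇒ D^D^D-M ⇒ n^D^D-M ⇒ n^n^D-M ⇒ n^n^n-M ⇒ n^n^n-M^D ⇒ n^n^n-D^D ⇒ n^n^n-n^D ⇒ n^n^n-n^n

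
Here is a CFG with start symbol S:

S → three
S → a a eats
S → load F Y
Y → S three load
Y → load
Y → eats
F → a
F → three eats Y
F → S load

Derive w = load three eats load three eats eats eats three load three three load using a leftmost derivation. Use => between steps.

S => load F Y => load three eats Y Y => load three eats S three load Y => load three eats load F Y three load Y => load three eats load three eats Y Y three load Y => load three eats load three eats eats Y three load Y => load three eats load three eats eats eats three load Y => load three eats load three eats eats eats three load S three load => load three eats load three eats eats eats three load three three load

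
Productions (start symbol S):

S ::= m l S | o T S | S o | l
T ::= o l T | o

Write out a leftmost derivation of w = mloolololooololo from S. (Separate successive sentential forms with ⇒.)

S⇒So⇒mlSo⇒mloTSo⇒mloolTSo⇒mloololTSo⇒mloolololTSo⇒mloolololoSo⇒mloolololooTSo⇒mloolololooolTSo⇒mloolololoooloSo⇒mloolololooololo

S ⇒ So   [S ::= S o]
So ⇒ mlSo   [S ::= m l S]
mlSo ⇒ mloTSo   [S ::= o T S]
mloTSo ⇒ mloolTSo   [T ::= o l T]
mloolTSo ⇒ mloololTSo   [T ::= o l T]
mloololTSo ⇒ mloolololTSo   [T ::= o l T]
mloolololTSo ⇒ mloolololoSo   [T ::= o]
mloolololoSo ⇒ mloolololooTSo   [S ::= o T S]
mloolololooTSo ⇒ mloolololooolTSo   [T ::= o l T]
mloolololooolTSo ⇒ mloolololoooloSo   [T ::= o]
mloolololoooloSo ⇒ mloolololooololo   [S ::= l]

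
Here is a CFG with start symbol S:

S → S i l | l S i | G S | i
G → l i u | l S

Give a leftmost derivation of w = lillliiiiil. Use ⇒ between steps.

S ⇒ GS   [S → G S]
GS ⇒ lSS   [G → l S]
lSS ⇒ liS   [S → i]
liS ⇒ liSil   [S → S i l]
liSil ⇒ liGSil   [S → G S]
liGSil ⇒ lilSSil   [G → l S]
lilSSil ⇒ lillSiSil   [S → l S i]
lillSiSil ⇒ lilllSiiSil   [S → l S i]
lilllSiiSil ⇒ lillliiiSil   [S → i]
lillliiiSil ⇒ lillliiiiil   [S → i]

S ⇒ GS ⇒ lSS ⇒ liS ⇒ liSil ⇒ liGSil ⇒ lilSSil ⇒ lillSiSil ⇒ lilllSiiSil ⇒ lillliiiSil ⇒ lillliiiiil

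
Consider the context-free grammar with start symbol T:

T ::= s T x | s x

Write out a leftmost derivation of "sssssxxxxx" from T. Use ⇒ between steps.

T ⇒ sTx   [T ::= s T x]
sTx ⇒ ssTxx   [T ::= s T x]
ssTxx ⇒ sssTxxx   [T ::= s T x]
sssTxxx ⇒ ssssTxxxx   [T ::= s T x]
ssssTxxxx ⇒ sssssxxxxx   [T ::= s x]

T⇒sTx⇒ssTxx⇒sssTxxx⇒ssssTxxxx⇒sssssxxxxx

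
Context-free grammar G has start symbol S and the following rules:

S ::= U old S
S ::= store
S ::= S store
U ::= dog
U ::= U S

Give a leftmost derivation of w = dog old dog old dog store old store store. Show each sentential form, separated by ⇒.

S ⇒ U old S   [S ::= U old S]
U old S ⇒ dog old S   [U ::= dog]
dog old S ⇒ dog old U old S   [S ::= U old S]
dog old U old S ⇒ dog old dog old S   [U ::= dog]
dog old dog old S ⇒ dog old dog old S store   [S ::= S store]
dog old dog old S store ⇒ dog old dog old U old S store   [S ::= U old S]
dog old dog old U old S store ⇒ dog old dog old U S old S store   [U ::= U S]
dog old dog old U S old S store ⇒ dog old dog old dog S old S store   [U ::= dog]
dog old dog old dog S old S store ⇒ dog old dog old dog store old S store   [S ::= store]
dog old dog old dog store old S store ⇒ dog old dog old dog store old store store   [S ::= store]

S ⇒ U old S ⇒ dog old S ⇒ dog old U old S ⇒ dog old dog old S ⇒ dog old dog old S store ⇒ dog old dog old U old S store ⇒ dog old dog old U S old S store ⇒ dog old dog old dog S old S store ⇒ dog old dog old dog store old S store ⇒ dog old dog old dog store old store store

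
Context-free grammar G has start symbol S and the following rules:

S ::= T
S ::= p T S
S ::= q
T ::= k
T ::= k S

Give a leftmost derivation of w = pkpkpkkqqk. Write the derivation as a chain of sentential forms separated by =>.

S=>pTS=>pkSS=>pkpTSS=>pkpkSS=>pkpkpTSS=>pkpkpkSSS=>pkpkpkTSS=>pkpkpkkSSS=>pkpkpkkqSS=>pkpkpkkqqS=>pkpkpkkqqT=>pkpkpkkqqk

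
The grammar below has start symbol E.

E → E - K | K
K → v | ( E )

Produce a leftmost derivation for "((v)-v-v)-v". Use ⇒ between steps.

E ⇒ E-K ⇒ K-K ⇒ (E)-K ⇒ (E-K)-K ⇒ (E-K-K)-K ⇒ (K-K-K)-K ⇒ ((E)-K-K)-K ⇒ ((K)-K-K)-K ⇒ ((v)-K-K)-K ⇒ ((v)-v-K)-K ⇒ ((v)-v-v)-K ⇒ ((v)-v-v)-v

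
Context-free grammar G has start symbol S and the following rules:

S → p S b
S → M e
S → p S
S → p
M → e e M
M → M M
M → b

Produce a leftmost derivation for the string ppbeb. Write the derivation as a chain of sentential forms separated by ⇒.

S ⇒ pS   [S → p S]
pS ⇒ ppSb   [S → p S b]
ppSb ⇒ ppMeb   [S → M e]
ppMeb ⇒ ppbeb   [M → b]

S ⇒ pS ⇒ ppSb ⇒ ppMeb ⇒ ppbeb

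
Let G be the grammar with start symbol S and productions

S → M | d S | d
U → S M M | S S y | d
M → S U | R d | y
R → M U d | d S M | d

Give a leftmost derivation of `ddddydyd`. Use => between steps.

S=>M=>Rd=>dSMd=>dMMd=>dRdMd=>ddSMdMd=>dddSMdMd=>ddddMdMd=>ddddydMd=>ddddydyd

S => M   [S → M]
M => Rd   [M → R d]
Rd => dSMd   [R → d S M]
dSMd => dMMd   [S → M]
dMMd => dRdMd   [M → R d]
dRdMd => ddSMdMd   [R → d S M]
ddSMdMd => dddSMdMd   [S → d S]
dddSMdMd => ddddMdMd   [S → d]
ddddMdMd => ddddydMd   [M → y]
ddddydMd => ddddydyd   [M → y]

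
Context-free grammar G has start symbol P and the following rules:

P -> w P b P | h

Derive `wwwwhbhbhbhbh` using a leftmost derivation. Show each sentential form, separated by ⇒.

P ⇒ wPbP ⇒ wwPbPbP ⇒ wwwPbPbPbP ⇒ wwwwPbPbPbPbP ⇒ wwwwhbPbPbPbP ⇒ wwwwhbhbPbPbP ⇒ wwwwhbhbhbPbP ⇒ wwwwhbhbhbhbP ⇒ wwwwhbhbhbhbh

P ⇒ wPbP   [P -> w P b P]
wPbP ⇒ wwPbPbP   [P -> w P b P]
wwPbPbP ⇒ wwwPbPbPbP   [P -> w P b P]
wwwPbPbPbP ⇒ wwwwPbPbPbPbP   [P -> w P b P]
wwwwPbPbPbPbP ⇒ wwwwhbPbPbPbP   [P -> h]
wwwwhbPbPbPbP ⇒ wwwwhbhbPbPbP   [P -> h]
wwwwhbhbPbPbP ⇒ wwwwhbhbhbPbP   [P -> h]
wwwwhbhbhbPbP ⇒ wwwwhbhbhbhbP   [P -> h]
wwwwhbhbhbhbP ⇒ wwwwhbhbhbhbh   [P -> h]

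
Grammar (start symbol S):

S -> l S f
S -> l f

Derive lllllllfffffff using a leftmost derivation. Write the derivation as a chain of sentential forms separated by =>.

S => lSf   [S -> l S f]
lSf => llSff   [S -> l S f]
llSff => lllSfff   [S -> l S f]
lllSfff => llllSffff   [S -> l S f]
llllSffff => lllllSfffff   [S -> l S f]
lllllSfffff => llllllSffffff   [S -> l S f]
llllllSffffff => lllllllfffffff   [S -> l f]

S => lSf => llSff => lllSfff => llllSffff => lllllSfffff => llllllSffffff => lllllllfffffff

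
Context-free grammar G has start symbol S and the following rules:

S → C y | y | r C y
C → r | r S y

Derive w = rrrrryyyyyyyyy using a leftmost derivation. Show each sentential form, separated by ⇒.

S ⇒ Cy   [S → C y]
Cy ⇒ rSyy   [C → r S y]
rSyy ⇒ rCyyy   [S → C y]
rCyyy ⇒ rrSyyyy   [C → r S y]
rrSyyyy ⇒ rrCyyyyy   [S → C y]
rrCyyyyy ⇒ rrrSyyyyyy   [C → r S y]
rrrSyyyyyy ⇒ rrrCyyyyyyy   [S → C y]
rrrCyyyyyyy ⇒ rrrrSyyyyyyyy   [C → r S y]
rrrrSyyyyyyyy ⇒ rrrrCyyyyyyyyy   [S → C y]
rrrrCyyyyyyyyy ⇒ rrrrryyyyyyyyy   [C → r]

S ⇒ Cy ⇒ rSyy ⇒ rCyyy ⇒ rrSyyyy ⇒ rrCyyyyy ⇒ rrrSyyyyyy ⇒ rrrCyyyyyyy ⇒ rrrrSyyyyyyyy ⇒ rrrrCyyyyyyyyy ⇒ rrrrryyyyyyyyy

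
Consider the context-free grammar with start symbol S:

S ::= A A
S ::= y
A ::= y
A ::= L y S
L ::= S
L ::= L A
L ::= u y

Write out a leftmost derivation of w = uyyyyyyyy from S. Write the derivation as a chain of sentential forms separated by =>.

S => AA => LySA => uyySA => uyyAAA => uyyLySAA => uyySySAA => uyyyySAA => uyyyyAAAA => uyyyyyAAA => uyyyyyyAA => uyyyyyyyA => uyyyyyyyy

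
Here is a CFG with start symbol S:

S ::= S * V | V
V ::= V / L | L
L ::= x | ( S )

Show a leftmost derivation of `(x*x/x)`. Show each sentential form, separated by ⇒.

S ⇒ V   [S ::= V]
V ⇒ L   [V ::= L]
L ⇒ (S)   [L ::= ( S )]
(S) ⇒ (S*V)   [S ::= S * V]
(S*V) ⇒ (V*V)   [S ::= V]
(V*V) ⇒ (L*V)   [V ::= L]
(L*V) ⇒ (x*V)   [L ::= x]
(x*V) ⇒ (x*V/L)   [V ::= V / L]
(x*V/L) ⇒ (x*L/L)   [V ::= L]
(x*L/L) ⇒ (x*x/L)   [L ::= x]
(x*x/L) ⇒ (x*x/x)   [L ::= x]

S ⇒ V ⇒ L ⇒ (S) ⇒ (S*V) ⇒ (V*V) ⇒ (L*V) ⇒ (x*V) ⇒ (x*V/L) ⇒ (x*L/L) ⇒ (x*x/L) ⇒ (x*x/x)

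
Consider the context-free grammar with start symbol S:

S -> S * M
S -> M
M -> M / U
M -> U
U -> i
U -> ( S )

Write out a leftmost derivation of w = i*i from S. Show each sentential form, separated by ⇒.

S ⇒ S*M   [S -> S * M]
S*M ⇒ M*M   [S -> M]
M*M ⇒ U*M   [M -> U]
U*M ⇒ i*M   [U -> i]
i*M ⇒ i*U   [M -> U]
i*U ⇒ i*i   [U -> i]

S ⇒ S*M ⇒ M*M ⇒ U*M ⇒ i*M ⇒ i*U ⇒ i*i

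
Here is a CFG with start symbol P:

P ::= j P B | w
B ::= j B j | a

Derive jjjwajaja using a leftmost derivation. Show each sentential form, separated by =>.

P => jPB   [P ::= j P B]
jPB => jjPBB   [P ::= j P B]
jjPBB => jjjPBBB   [P ::= j P B]
jjjPBBB => jjjwBBB   [P ::= w]
jjjwBBB => jjjwaBB   [B ::= a]
jjjwaBB => jjjwajBjB   [B ::= j B j]
jjjwajBjB => jjjwajajB   [B ::= a]
jjjwajajB => jjjwajaja   [B ::= a]

P => jPB => jjPBB => jjjPBBB => jjjwBBB => jjjwaBB => jjjwajBjB => jjjwajajB => jjjwajaja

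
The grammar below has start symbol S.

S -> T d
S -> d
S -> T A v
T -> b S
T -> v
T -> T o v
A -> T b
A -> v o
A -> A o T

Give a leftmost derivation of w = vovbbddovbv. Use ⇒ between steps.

S ⇒ TAv ⇒ TovAv ⇒ vovAv ⇒ vovTbv ⇒ vovTovbv ⇒ vovbSovbv ⇒ vovbTdovbv ⇒ vovbbSdovbv ⇒ vovbbddovbv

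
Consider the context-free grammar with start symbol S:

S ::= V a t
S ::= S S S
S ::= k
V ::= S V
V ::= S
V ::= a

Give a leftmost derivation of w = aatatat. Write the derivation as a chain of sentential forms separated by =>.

S => Vat   [S ::= V a t]
Vat => Sat   [V ::= S]
Sat => Vatat   [S ::= V a t]
Vatat => Satat   [V ::= S]
Satat => Vatatat   [S ::= V a t]
Vatatat => aatatat   [V ::= a]

S => Vat => Sat => Vatat => Satat => Vatatat => aatatat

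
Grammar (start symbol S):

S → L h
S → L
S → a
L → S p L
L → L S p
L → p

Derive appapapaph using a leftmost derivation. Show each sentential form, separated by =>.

S => Lh => LSph => SpLSph => apLSph => apLSpSph => apLSpSpSph => appSpSpSph => appapSpSph => appapapSph => appapapaph

S => Lh   [S → L h]
Lh => LSph   [L → L S p]
LSph => SpLSph   [L → S p L]
SpLSph => apLSph   [S → a]
apLSph => apLSpSph   [L → L S p]
apLSpSph => apLSpSpSph   [L → L S p]
apLSpSpSph => appSpSpSph   [L → p]
appSpSpSph => appapSpSph   [S → a]
appapSpSph => appapapSph   [S → a]
appapapSph => appapapaph   [S → a]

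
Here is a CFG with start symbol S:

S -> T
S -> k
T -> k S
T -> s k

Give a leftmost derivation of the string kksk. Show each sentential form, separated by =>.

S => T => kS => kT => kkS => kkT => kksk

S => T   [S -> T]
T => kS   [T -> k S]
kS => kT   [S -> T]
kT => kkS   [T -> k S]
kkS => kkT   [S -> T]
kkT => kksk   [T -> s k]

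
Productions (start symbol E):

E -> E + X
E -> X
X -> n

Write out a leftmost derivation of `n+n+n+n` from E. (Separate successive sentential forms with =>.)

E => E+X   [E -> E + X]
E+X => E+X+X   [E -> E + X]
E+X+X => E+X+X+X   [E -> E + X]
E+X+X+X => X+X+X+X   [E -> X]
X+X+X+X => n+X+X+X   [X -> n]
n+X+X+X => n+n+X+X   [X -> n]
n+n+X+X => n+n+n+X   [X -> n]
n+n+n+X => n+n+n+n   [X -> n]

E => E+X => E+X+X => E+X+X+X => X+X+X+X => n+X+X+X => n+n+X+X => n+n+n+X => n+n+n+n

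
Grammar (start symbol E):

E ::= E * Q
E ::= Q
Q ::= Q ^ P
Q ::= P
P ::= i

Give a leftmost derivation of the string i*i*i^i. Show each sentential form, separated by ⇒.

E ⇒ E*Q ⇒ E*Q*Q ⇒ Q*Q*Q ⇒ P*Q*Q ⇒ i*Q*Q ⇒ i*P*Q ⇒ i*i*Q ⇒ i*i*Q^P ⇒ i*i*P^P ⇒ i*i*i^P ⇒ i*i*i^i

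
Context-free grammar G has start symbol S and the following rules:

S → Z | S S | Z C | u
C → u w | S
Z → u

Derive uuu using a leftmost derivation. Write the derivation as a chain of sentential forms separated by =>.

S=>ZC=>uC=>uS=>uSS=>uuS=>uuu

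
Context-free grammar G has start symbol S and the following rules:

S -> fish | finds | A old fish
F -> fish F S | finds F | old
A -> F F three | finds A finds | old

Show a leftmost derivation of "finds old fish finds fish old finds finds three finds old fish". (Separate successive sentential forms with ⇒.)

S ⇒ A old fish ⇒ finds A finds old fish ⇒ finds F F three finds old fish ⇒ finds old F three finds old fish ⇒ finds old fish F S three finds old fish ⇒ finds old fish finds F S three finds old fish ⇒ finds old fish finds fish F S S three finds old fish ⇒ finds old fish finds fish old S S three finds old fish ⇒ finds old fish finds fish old finds S three finds old fish ⇒ finds old fish finds fish old finds finds three finds old fish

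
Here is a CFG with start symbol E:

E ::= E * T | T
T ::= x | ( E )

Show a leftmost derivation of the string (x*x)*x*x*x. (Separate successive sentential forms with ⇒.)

E ⇒ E*T ⇒ E*T*T ⇒ E*T*T*T ⇒ T*T*T*T ⇒ (E)*T*T*T ⇒ (E*T)*T*T*T ⇒ (T*T)*T*T*T ⇒ (x*T)*T*T*T ⇒ (x*x)*T*T*T ⇒ (x*x)*x*T*T ⇒ (x*x)*x*x*T ⇒ (x*x)*x*x*x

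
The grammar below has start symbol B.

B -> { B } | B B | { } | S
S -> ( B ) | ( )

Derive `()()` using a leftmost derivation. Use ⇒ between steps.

B ⇒ BB   [B -> B B]
BB ⇒ SB   [B -> S]
SB ⇒ ()B   [S -> ( )]
()B ⇒ ()S   [B -> S]
()S ⇒ ()()   [S -> ( )]

B ⇒ BB ⇒ SB ⇒ ()B ⇒ ()S ⇒ ()()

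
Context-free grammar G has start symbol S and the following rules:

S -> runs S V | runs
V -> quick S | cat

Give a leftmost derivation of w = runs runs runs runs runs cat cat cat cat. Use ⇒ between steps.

S ⇒ runs S V   [S -> runs S V]
runs S V ⇒ runs runs S V V   [S -> runs S V]
runs runs S V V ⇒ runs runs runs S V V V   [S -> runs S V]
runs runs runs S V V V ⇒ runs runs runs runs S V V V V   [S -> runs S V]
runs runs runs runs S V V V V ⇒ runs runs runs runs runs V V V V   [S -> runs]
runs runs runs runs runs V V V V ⇒ runs runs runs runs runs cat V V V   [V -> cat]
runs runs runs runs runs cat V V V ⇒ runs runs runs runs runs cat cat V V   [V -> cat]
runs runs runs runs runs cat cat V V ⇒ runs runs runs runs runs cat cat cat V   [V -> cat]
runs runs runs runs runs cat cat cat V ⇒ runs runs runs runs runs cat cat cat cat   [V -> cat]

S ⇒ runs S V ⇒ runs runs S V V ⇒ runs runs runs S V V V ⇒ runs runs runs runs S V V V V ⇒ runs runs runs runs runs V V V V ⇒ runs runs runs runs runs cat V V V ⇒ runs runs runs runs runs cat cat V V ⇒ runs runs runs runs runs cat cat cat V ⇒ runs runs runs runs runs cat cat cat cat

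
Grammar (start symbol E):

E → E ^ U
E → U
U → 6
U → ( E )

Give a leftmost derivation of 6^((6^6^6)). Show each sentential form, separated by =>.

E => E^U   [E → E ^ U]
E^U => U^U   [E → U]
U^U => 6^U   [U → 6]
6^U => 6^(E)   [U → ( E )]
6^(E) => 6^(U)   [E → U]
6^(U) => 6^((E))   [U → ( E )]
6^((E)) => 6^((E^U))   [E → E ^ U]
6^((E^U)) => 6^((E^U^U))   [E → E ^ U]
6^((E^U^U)) => 6^((U^U^U))   [E → U]
6^((U^U^U)) => 6^((6^U^U))   [U → 6]
6^((6^U^U)) => 6^((6^6^U))   [U → 6]
6^((6^6^U)) => 6^((6^6^6))   [U → 6]

E=>E^U=>U^U=>6^U=>6^(E)=>6^(U)=>6^((E))=>6^((E^U))=>6^((E^U^U))=>6^((U^U^U))=>6^((6^U^U))=>6^((6^6^U))=>6^((6^6^6))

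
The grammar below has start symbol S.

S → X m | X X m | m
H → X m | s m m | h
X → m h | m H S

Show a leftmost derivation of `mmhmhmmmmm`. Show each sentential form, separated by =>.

S => Xm   [S → X m]
Xm => mHSm   [X → m H S]
mHSm => mXmSm   [H → X m]
mXmSm => mmHSmSm   [X → m H S]
mmHSmSm => mmhSmSm   [H → h]
mmhSmSm => mmhXmmSm   [S → X m]
mmhXmmSm => mmhmHSmmSm   [X → m H S]
mmhmHSmmSm => mmhmhSmmSm   [H → h]
mmhmhSmmSm => mmhmhmmmSm   [S → m]
mmhmhmmmSm => mmhmhmmmmm   [S → m]

S=>Xm=>mHSm=>mXmSm=>mmHSmSm=>mmhSmSm=>mmhXmmSm=>mmhmHSmmSm=>mmhmhSmmSm=>mmhmhmmmSm=>mmhmhmmmmm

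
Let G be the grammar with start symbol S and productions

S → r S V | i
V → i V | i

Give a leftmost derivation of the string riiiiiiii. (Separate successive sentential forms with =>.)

S => rSV => riV => riiV => riiiV => riiiiV => riiiiiV => riiiiiiV => riiiiiiiV => riiiiiiii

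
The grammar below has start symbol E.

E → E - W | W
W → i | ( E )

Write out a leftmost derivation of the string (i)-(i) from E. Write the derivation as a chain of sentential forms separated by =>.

E=>E-W=>W-W=>(E)-W=>(W)-W=>(i)-W=>(i)-(E)=>(i)-(W)=>(i)-(i)

E => E-W   [E → E - W]
E-W => W-W   [E → W]
W-W => (E)-W   [W → ( E )]
(E)-W => (W)-W   [E → W]
(W)-W => (i)-W   [W → i]
(i)-W => (i)-(E)   [W → ( E )]
(i)-(E) => (i)-(W)   [E → W]
(i)-(W) => (i)-(i)   [W → i]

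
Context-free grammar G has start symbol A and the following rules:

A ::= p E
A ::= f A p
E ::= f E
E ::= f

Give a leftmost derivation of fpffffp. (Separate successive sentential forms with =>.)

A => fAp => fpEp => fpfEp => fpffEp => fpfffEp => fpffffp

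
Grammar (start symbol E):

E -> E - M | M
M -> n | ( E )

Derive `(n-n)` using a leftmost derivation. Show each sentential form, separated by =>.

E => M   [E -> M]
M => (E)   [M -> ( E )]
(E) => (E-M)   [E -> E - M]
(E-M) => (M-M)   [E -> M]
(M-M) => (n-M)   [M -> n]
(n-M) => (n-n)   [M -> n]

E => M => (E) => (E-M) => (M-M) => (n-M) => (n-n)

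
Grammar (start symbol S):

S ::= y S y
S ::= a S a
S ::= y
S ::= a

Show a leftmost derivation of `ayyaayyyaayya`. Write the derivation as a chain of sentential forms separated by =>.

S => aSa => aySya => ayySyya => ayyaSayya => ayyaaSaayya => ayyaaySyaayya => ayyaayyyaayya

S => aSa   [S ::= a S a]
aSa => aySya   [S ::= y S y]
aySya => ayySyya   [S ::= y S y]
ayySyya => ayyaSayya   [S ::= a S a]
ayyaSayya => ayyaaSaayya   [S ::= a S a]
ayyaaSaayya => ayyaaySyaayya   [S ::= y S y]
ayyaaySyaayya => ayyaayyyaayya   [S ::= y]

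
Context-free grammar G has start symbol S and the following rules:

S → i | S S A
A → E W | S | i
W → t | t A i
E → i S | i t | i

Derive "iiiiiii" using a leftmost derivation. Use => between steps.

S => SSA   [S → S S A]
SSA => SSASA   [S → S S A]
SSASA => SSASASA   [S → S S A]
SSASASA => iSASASA   [S → i]
iSASASA => iiASASA   [S → i]
iiASASA => iiiSASA   [A → i]
iiiSASA => iiiiASA   [S → i]
iiiiASA => iiiiiSA   [A → i]
iiiiiSA => iiiiiiA   [S → i]
iiiiiiA => iiiiiii   [A → i]

S=>SSA=>SSASA=>SSASASA=>iSASASA=>iiASASA=>iiiSASA=>iiiiASA=>iiiiiSA=>iiiiiiA=>iiiiiii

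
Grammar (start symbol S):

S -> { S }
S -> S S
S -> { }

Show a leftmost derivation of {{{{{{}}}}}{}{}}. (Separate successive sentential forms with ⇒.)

S ⇒ {S} ⇒ {SS} ⇒ {SSS} ⇒ {{S}SS} ⇒ {{{S}}SS} ⇒ {{{{S}}}SS} ⇒ {{{{{S}}}}SS} ⇒ {{{{{{}}}}}SS} ⇒ {{{{{{}}}}}{}S} ⇒ {{{{{{}}}}}{}{}}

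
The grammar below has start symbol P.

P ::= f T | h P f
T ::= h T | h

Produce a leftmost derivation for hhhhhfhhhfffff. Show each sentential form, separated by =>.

P => hPf => hhPff => hhhPfff => hhhhPffff => hhhhhPfffff => hhhhhfTfffff => hhhhhfhTfffff => hhhhhfhhTfffff => hhhhhfhhhfffff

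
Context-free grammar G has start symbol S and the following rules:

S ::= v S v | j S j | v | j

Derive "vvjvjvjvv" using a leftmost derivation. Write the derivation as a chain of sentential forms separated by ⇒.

S ⇒ vSv ⇒ vvSvv ⇒ vvjSjvv ⇒ vvjvSvjvv ⇒ vvjvjvjvv

S ⇒ vSv   [S ::= v S v]
vSv ⇒ vvSvv   [S ::= v S v]
vvSvv ⇒ vvjSjvv   [S ::= j S j]
vvjSjvv ⇒ vvjvSvjvv   [S ::= v S v]
vvjvSvjvv ⇒ vvjvjvjvv   [S ::= j]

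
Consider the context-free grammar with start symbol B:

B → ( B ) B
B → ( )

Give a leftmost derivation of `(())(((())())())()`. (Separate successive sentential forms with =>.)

B => (B)B => (())B => (())(B)B => (())((B)B)B => (())(((B)B)B)B => (())(((())B)B)B => (())(((())())B)B => (())(((())())())B => (())(((())())())()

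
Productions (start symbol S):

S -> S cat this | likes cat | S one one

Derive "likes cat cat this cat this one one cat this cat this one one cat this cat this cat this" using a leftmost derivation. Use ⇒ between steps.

S ⇒ S cat this ⇒ S cat this cat this ⇒ S cat this cat this cat this ⇒ S one one cat this cat this cat this ⇒ S cat this one one cat this cat this cat this ⇒ S cat this cat this one one cat this cat this cat this ⇒ S one one cat this cat this one one cat this cat this cat this ⇒ S cat this one one cat this cat this one one cat this cat this cat this ⇒ S cat this cat this one one cat this cat this one one cat this cat this cat this ⇒ likes cat cat this cat this one one cat this cat this one one cat this cat this cat this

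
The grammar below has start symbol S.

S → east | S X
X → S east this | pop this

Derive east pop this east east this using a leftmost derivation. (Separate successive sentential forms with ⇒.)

S ⇒ S X ⇒ S X X ⇒ east X X ⇒ east pop this X ⇒ east pop this S east this ⇒ east pop this east east this

S ⇒ S X   [S → S X]
S X ⇒ S X X   [S → S X]
S X X ⇒ east X X   [S → east]
east X X ⇒ east pop this X   [X → pop this]
east pop this X ⇒ east pop this S east this   [X → S east this]
east pop this S east this ⇒ east pop this east east this   [S → east]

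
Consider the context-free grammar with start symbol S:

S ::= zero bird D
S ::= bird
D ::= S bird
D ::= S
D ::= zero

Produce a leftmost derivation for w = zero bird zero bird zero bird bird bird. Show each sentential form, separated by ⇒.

S ⇒ zero bird D ⇒ zero bird S ⇒ zero bird zero bird D ⇒ zero bird zero bird S ⇒ zero bird zero bird zero bird D ⇒ zero bird zero bird zero bird S bird ⇒ zero bird zero bird zero bird bird bird

S ⇒ zero bird D   [S ::= zero bird D]
zero bird D ⇒ zero bird S   [D ::= S]
zero bird S ⇒ zero bird zero bird D   [S ::= zero bird D]
zero bird zero bird D ⇒ zero bird zero bird S   [D ::= S]
zero bird zero bird S ⇒ zero bird zero bird zero bird D   [S ::= zero bird D]
zero bird zero bird zero bird D ⇒ zero bird zero bird zero bird S bird   [D ::= S bird]
zero bird zero bird zero bird S bird ⇒ zero bird zero bird zero bird bird bird   [S ::= bird]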